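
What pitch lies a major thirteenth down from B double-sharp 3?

D double-sharp 2

Counting six letter names plus an octave down from B lands on D.
A major thirteenth spans 21 semitones, so from B##3 the target pitch is D##2.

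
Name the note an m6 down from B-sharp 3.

D-double-sharp 3

Six letter names down from B: D.
A minor sixth is 8 semitones; 8 semitones down from B#3 gives D##3.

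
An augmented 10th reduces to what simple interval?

A3

Subtracting seven from the interval number removes an octave: 10 − 7 = 3.
That makes an augmented tenth a compound augmented third — an octave plus an augmented third.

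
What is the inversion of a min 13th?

major 3rd

First reduce the compound minor thirteenth to its simple form, a minor sixth.
Inverted interval numbers add to nine, so a sixth pairs with a third (6 + 3 = 9).
And minor becomes major under inversion, so we get a major third.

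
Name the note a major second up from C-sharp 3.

D-sharp 3

Two letter names up from C: D.
Moving 2 semitones up from C#3 (the size of a major second) reaches D#3.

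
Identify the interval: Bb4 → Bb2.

perfect fifteenth

Descending from Bb4 to Bb2 is the same interval as ascending Bb2 to Bb4.
B to B is the same letter name, plus 2 octaves: a fifteenth.
Counting semitones, Bb2→Bb4 is 24, which is the perfect fifteenth.
(Equivalently, a compound perfect octave: a perfect octave plus an octave.)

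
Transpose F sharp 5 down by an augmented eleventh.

The eleventh's letter: F down four letter names plus an octave → C.
An augmented eleventh is 18 semitones; 18 semitones down from F#5 gives C4.

C 4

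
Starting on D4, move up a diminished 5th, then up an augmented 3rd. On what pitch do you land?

C#5

Up a diminished fifth from D4: Ab4 (6 semitones up).
Up an augmented third from Ab4: C#5 (5 semitones up).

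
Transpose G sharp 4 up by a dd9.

The ninth's letter: G up two letter names plus an octave → A.
A doubly diminished ninth spans 11 semitones, so from G#4 the target pitch is Abb5.

A double-flat 5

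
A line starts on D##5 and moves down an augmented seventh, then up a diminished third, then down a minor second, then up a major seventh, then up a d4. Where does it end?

Ab5

Down an augmented seventh from D##5: E4 (12 semitones down).
E4 up a diminished third → Gb4 (2 semitones).
A minor second down from Gb4 is F4.
Up a major seventh from F4: E5 (11 semitones up).
A diminished fourth up from E5 is Ab5.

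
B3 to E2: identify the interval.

perfect twelfth

Descending from B3 to E2 is the same interval as ascending E2 to B3.
E to B spans five letter names (E-F-G-A-B), plus an octave, so the interval is some kind of twelfth.
Counting semitones, E2→B3 is 19, which is the perfect twelfth.
(Equivalently, a compound perfect fifth: a perfect fifth plus an octave.)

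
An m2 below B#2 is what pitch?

A##2

Two letter names down from B: A.
A minor second spans 1 semitone, so from B#2 the target pitch is A##2.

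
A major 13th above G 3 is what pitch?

E 5

The thirteenth's letter: G up six letter names plus an octave → E.
Moving 21 semitones up from G3 (the size of a major thirteenth) reaches E5.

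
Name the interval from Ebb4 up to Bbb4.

E to B spans five letter names (E-F-G-A-B), so the interval is some kind of fifth.
Counting semitones, Ebb4→Bbb4 is 7, which is the perfect fifth.

P5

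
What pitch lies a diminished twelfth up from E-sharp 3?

B 4

Five letters up from E (plus an octave) reaches B.
Moving 18 semitones up from E#3 (the size of a diminished twelfth) reaches B4.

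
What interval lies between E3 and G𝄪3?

E to G spans three letter names (E-F-G) — that makes it a third of some quality.
The major third is 4 semitones; here we have 5, one semitone wider: augmented.

augmented third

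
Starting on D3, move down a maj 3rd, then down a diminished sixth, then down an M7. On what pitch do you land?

Down a major third from D3: Bb2 (4 semitones down).
Down a diminished sixth from Bb2: D#2 (7 semitones down).
D#2 down a major seventh → E1 (11 semitones).

E1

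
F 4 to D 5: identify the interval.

F to D spans six letter names (F-G-A-B-C-D): a sixth.
The major sixth spans 9 semitones, and F4 to D5 is exactly 9 semitones — so this is a major sixth.

major 6th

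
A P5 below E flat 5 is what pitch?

The fifth takes the letter from E down to A.
A perfect fifth spans 7 semitones, so from Eb5 the target pitch is Ab4.

A flat 4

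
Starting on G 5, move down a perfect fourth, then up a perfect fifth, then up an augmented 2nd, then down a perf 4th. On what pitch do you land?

F double-sharp 5

A perfect fourth down from G5 is D5.
Up a perfect fifth from D5: A5 (7 semitones up).
A5 up an augmented second → B#5 (3 semitones).
Down a perfect fourth from B#5: F##5 (5 semitones down).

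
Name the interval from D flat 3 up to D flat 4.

D to D is the same letter name, plus an octave, so the interval is some kind of octave.
The perfect octave spans 12 semitones, and Db3 to Db4 is exactly 12 semitones — so this is a perfect octave.

perfect 8th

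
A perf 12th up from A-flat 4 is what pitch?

Counting five letter names plus an octave up from A lands on E.
A perfect twelfth spans 19 semitones, so from Ab4 the target pitch is Eb6.

E-flat 6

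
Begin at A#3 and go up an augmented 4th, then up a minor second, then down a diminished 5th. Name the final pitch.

A##3

A#3 up an augmented fourth → D##4 (6 semitones).
Up a minor second from D##4: E#4 (1 semitone up).
Down a diminished fifth from E#4: A##3 (6 semitones down).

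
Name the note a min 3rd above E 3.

G 3

Three letter names up from E: G.
A minor third is 3 semitones; 3 semitones up from E3 gives G3.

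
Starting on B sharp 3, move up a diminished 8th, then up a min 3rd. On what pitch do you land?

D 5

Up a diminished octave from B#3: B4 (11 semitones up).
Up a minor third from B4: D5 (3 semitones up).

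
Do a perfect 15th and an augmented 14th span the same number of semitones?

Yes

A perfect fifteenth spans 24 semitones, and an augmented fourteenth also spans 24 semitones — they're enharmonic.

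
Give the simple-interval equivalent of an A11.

Subtracting seven from the interval number removes an octave: 11 − 7 = 4.
That makes an augmented eleventh a compound augmented fourth — an octave plus an augmented fourth.

augmented fourth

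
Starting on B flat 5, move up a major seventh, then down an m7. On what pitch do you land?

A major seventh up from Bb5 is A6.
Down a minor seventh from A6: B5 (10 semitones down).

B 5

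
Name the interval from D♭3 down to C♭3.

Descending from Db3 to Cb3 is the same interval as ascending Cb3 to Db3.
C to D spans two letter names (C-D) — that makes it a second of some quality.
Cb3 to Db3 is 2 semitones, matching the major second exactly, so the quality is major.

M2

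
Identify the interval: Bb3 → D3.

m6

Descending from Bb3 to D3 is the same interval as ascending D3 to Bb3.
D to B spans six letter names (D-E-F-G-A-B): a sixth.
A major sixth would be 9 semitones, but D3 to Bb3 is 8 — one semitone narrower, making it a minor sixth.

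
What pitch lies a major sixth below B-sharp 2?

Six letter names down from B: D.
A major sixth is 9 semitones; 9 semitones down from B#2 gives D#2.

D-sharp 2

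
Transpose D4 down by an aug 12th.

Counting five letter names plus an octave down from D lands on G.
An augmented twelfth spans 20 semitones, so from D4 the target pitch is Gb2.

Gb2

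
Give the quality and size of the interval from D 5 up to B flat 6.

D to B spans six letter names (D-E-F-G-A-B), plus an octave — that makes it a thirteenth of some quality.
D5 to Bb6 is 20 semitones, a half step short of the major thirteenth (21), so this is minor.
(Equivalently, a compound minor sixth: a minor sixth plus an octave.)

m13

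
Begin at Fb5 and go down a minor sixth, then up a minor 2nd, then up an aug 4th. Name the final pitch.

Eb5

Down a minor sixth from Fb5: Ab4 (8 semitones down).
Ab4 up a minor second → Bbb4 (1 semitone).
Up an augmented fourth from Bbb4: Eb5 (6 semitones up).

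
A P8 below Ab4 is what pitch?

Ab3

An octave keeps the letter name A, an octave down from A.
Moving 12 semitones down from Ab4 (the size of a perfect octave) reaches Ab3.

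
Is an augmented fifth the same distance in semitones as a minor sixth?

An augmented fifth = 8 semitones = a minor sixth; enharmonically equal.

Yes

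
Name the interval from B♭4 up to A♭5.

m7

B to A spans seven letter names (B-C-D-E-F-G-A) — that makes it a seventh of some quality.
A major seventh would be 11 semitones, but Bb4 to Ab5 is 10 — one semitone narrower, making it a minor seventh.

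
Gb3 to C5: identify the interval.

augmented eleventh

G to C spans four letter names (G-A-B-C), plus an octave: an eleventh.
The perfect eleventh is 17 semitones; here we have 18, one semitone wider: augmented.
(Equivalently, a compound augmented fourth: an augmented fourth plus an octave.)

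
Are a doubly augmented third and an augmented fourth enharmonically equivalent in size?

Yes

A doubly augmented third = 6 semitones = an augmented fourth; enharmonically equal.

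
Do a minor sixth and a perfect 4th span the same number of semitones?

No

8 semitones (minor sixth) vs 5 semitones (perfect fourth): not equal.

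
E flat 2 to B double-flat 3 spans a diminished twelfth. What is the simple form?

diminished fifth

Each octave removed subtracts seven from the number: 12 − 7 = 5.
That makes a diminished twelfth a compound diminished fifth — an octave plus a diminished fifth.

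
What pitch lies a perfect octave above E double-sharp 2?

E double-sharp 3

The letter stays E (same as the start), shifted an octave up.
A perfect octave is 12 semitones; 12 semitones up from E##2 gives E##3.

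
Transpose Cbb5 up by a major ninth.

Dbb6

Two letters up from C (plus an octave) reaches D.
A major ninth spans 14 semitones, so from Cbb5 the target pitch is Dbb6.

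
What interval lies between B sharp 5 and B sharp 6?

B to B is the same letter name, plus an octave — that makes it an octave of some quality.
The perfect octave spans 12 semitones, and B#5 to B#6 is exactly 12 semitones — so this is a perfect octave.

perfect 8th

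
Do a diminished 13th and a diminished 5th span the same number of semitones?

A diminished thirteenth is 19 semitones but a diminished fifth is 6 semitones — different sizes.

No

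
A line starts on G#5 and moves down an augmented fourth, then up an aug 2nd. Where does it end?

E#5

G#5 down an augmented fourth → D5 (6 semitones).
D5 up an augmented second → E#5 (3 semitones).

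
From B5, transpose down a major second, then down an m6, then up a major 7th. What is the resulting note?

B#5

B5 down a major second → A5 (2 semitones).
A minor sixth down from A5 is C#5.
Up a major seventh from C#5: B#5 (11 semitones up).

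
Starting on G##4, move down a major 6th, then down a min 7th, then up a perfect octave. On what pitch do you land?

C##4

Down a major sixth from G##4: B#3 (9 semitones down).
B#3 down a minor seventh → C##3 (10 semitones).
A perfect octave up from C##3 is C##4.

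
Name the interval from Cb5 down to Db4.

minor 7th

Descending from Cb5 to Db4 is the same interval as ascending Db4 to Cb5.
D to C spans seven letter names (D-E-F-G-A-B-C) — that makes it a seventh of some quality.
At 10 semitones, Db4→Cb5 falls one short of a major seventh: minor.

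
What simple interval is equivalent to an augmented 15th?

A8

Take out an octave (7 from the number): 15 − 7 = 8.
That makes an augmented fifteenth a compound augmented octave — an octave plus an augmented octave.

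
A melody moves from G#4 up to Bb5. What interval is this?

d10

G to B spans three letter names (G-A-B), plus an octave: a tenth.
A major tenth would be 16 semitones; G#4 to Bb5 is 14, two semitones narrower, so the interval is diminished.
(Equivalently, a compound diminished third: a diminished third plus an octave.)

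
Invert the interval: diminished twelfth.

augmented fourth

First reduce the compound diminished twelfth to its simple form, a diminished fifth.
Interval numbers invert to sum to nine: 5 + 4 = 9, so a fifth inverts to a fourth.
Quality inverts too: diminished becomes augmented. That makes the inversion an augmented fourth.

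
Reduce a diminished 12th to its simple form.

Subtracting seven from the interval number removes an octave: 12 − 7 = 5.
Quality carries through unchanged, so the simple form is a diminished fifth.

d5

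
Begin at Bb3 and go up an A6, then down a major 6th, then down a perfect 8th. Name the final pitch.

Bb3 up an augmented sixth → G#4 (10 semitones).
Down a major sixth from G#4: B3 (9 semitones down).
B3 down a perfect octave → B2 (12 semitones).

B2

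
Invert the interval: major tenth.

First reduce the compound major tenth to its simple form, a major third.
Interval numbers invert to sum to nine: 3 + 6 = 9, so a third inverts to a sixth.
The quality also flips — major becomes minor — giving a minor sixth.

minor 6th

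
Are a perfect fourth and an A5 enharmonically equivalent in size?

5 semitones (perfect fourth) vs 8 semitones (augmented fifth): not equal.

No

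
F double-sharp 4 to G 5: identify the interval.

F to G spans two letter names (F-G), plus an octave: a ninth.
The major ninth is 14 semitones; here we have 12, two semitones narrower: diminished.

diminished ninth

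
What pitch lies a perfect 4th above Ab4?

Db5

The fourth takes the letter from A up to D.
A perfect fourth is 5 semitones; 5 semitones up from Ab4 gives Db5.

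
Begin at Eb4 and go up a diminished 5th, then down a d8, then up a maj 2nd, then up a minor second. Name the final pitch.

A diminished fifth up from Eb4 is Bbb4.
Bbb4 down a diminished octave → Bb3 (11 semitones).
A major second up from Bb3 is C4.
C4 up a minor second → Db4 (1 semitone).

Db4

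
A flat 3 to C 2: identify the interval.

Descending from Ab3 to C2 is the same interval as ascending C2 to Ab3.
C to A spans six letter names (C-D-E-F-G-A), plus an octave, so the interval is some kind of thirteenth.
At 20 semitones, C2→Ab3 falls one short of a major thirteenth: minor.
(Equivalently, a compound minor sixth: a minor sixth plus an octave.)

minor thirteenth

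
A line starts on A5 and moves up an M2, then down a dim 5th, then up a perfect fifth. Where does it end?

B#5

A5 up a major second → B5 (2 semitones).
Down a diminished fifth from B5: E#5 (6 semitones down).
A perfect fifth up from E#5 is B#5.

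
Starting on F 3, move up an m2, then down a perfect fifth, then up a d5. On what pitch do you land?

F3 up a minor second → Gb3 (1 semitone).
Down a perfect fifth from Gb3: Cb3 (7 semitones down).
A diminished fifth up from Cb3 is Gbb3.

G double-flat 3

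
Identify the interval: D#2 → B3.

D to B spans six letter names (D-E-F-G-A-B), plus an octave, so the interval is some kind of thirteenth.
A major thirteenth would be 21 semitones, but D#2 to B3 is 20 — one semitone narrower, making it a minor thirteenth.
(Equivalently, a compound minor sixth: a minor sixth plus an octave.)

minor thirteenth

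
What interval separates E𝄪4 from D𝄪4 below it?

Descending from E##4 to D##4 is the same interval as ascending D##4 to E##4.
D to E spans two letter names (D-E): a second.
D##4 to E##4 is 2 semitones, matching the major second exactly, so the quality is major.

M2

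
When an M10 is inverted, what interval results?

First reduce the compound major tenth to its simple form, a major third.
Interval numbers invert to sum to nine: 3 + 6 = 9, so a third inverts to a sixth.
And major becomes minor under inversion, so we get a minor sixth.

m6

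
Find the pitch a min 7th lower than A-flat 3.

Seven letter names down from A: B.
A minor seventh spans 10 semitones, so from Ab3 the target pitch is Bb2.

B-flat 2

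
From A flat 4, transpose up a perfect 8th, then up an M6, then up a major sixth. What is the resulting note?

A perfect octave up from Ab4 is Ab5.
A major sixth up from Ab5 is F6.
Up a major sixth from F6: D7 (9 semitones up).

D 7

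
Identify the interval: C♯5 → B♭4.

Descending from C#5 to Bb4 is the same interval as ascending Bb4 to C#5.
B to C spans two letter names (B-C): a second.
A major second would be 2 semitones; Bb4 to C#5 is 3, one semitone wider, so the interval is augmented.

augmented second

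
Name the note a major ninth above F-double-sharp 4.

G-double-sharp 5

Two letters up from F (plus an octave) reaches G.
A major ninth is 14 semitones; 14 semitones up from F##4 gives G##5.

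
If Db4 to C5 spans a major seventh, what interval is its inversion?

The rule of nine gives the new number: 9 − 7 = 2, so a seventh becomes a second.
And major becomes minor under inversion, so we get a minor second.

m2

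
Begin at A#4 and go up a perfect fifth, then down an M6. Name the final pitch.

Up a perfect fifth from A#4: E#5 (7 semitones up).
Down a major sixth from E#5: G#4 (9 semitones down).

G#4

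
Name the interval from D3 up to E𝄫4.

D to E spans two letter names (D-E), plus an octave: a ninth.
A major ninth would be 14 semitones; D3 to Ebb4 is 12, two semitones narrower, so the interval is diminished.

diminished ninth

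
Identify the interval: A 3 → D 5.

A to D spans four letter names (A-B-C-D), plus an octave: an eleventh.
A3 to D5 is 17 semitones, matching the perfect eleventh exactly, so the quality is perfect.
(Equivalently, a compound perfect fourth: a perfect fourth plus an octave.)

perfect eleventh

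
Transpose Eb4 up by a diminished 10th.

Gbb5

The tenth's letter: E up three letter names plus an octave → G.
A diminished tenth is 14 semitones; 14 semitones up from Eb4 gives Gbb5.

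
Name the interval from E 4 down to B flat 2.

augmented 11th

Descending from E4 to Bb2 is the same interval as ascending Bb2 to E4.
B to E spans four letter names (B-C-D-E), plus an octave: an eleventh.
The perfect eleventh is 17 semitones; here we have 18, one semitone wider: augmented.
(Equivalently, a compound augmented fourth: an augmented fourth plus an octave.)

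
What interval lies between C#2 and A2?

minor 6th

C to A spans six letter names (C-D-E-F-G-A), so the interval is some kind of sixth.
A major sixth would be 9 semitones, but C#2 to A2 is 8 — one semitone narrower, making it a minor sixth.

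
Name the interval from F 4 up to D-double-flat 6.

F to D spans six letter names (F-G-A-B-C-D), plus an octave: a thirteenth.
A major thirteenth would be 21 semitones; F4 to Dbb6 is 19, two semitones narrower, so the interval is diminished.
(Equivalently, a compound diminished sixth: a diminished sixth plus an octave.)

diminished thirteenth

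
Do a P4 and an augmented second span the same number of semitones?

A perfect fourth is 5 semitones but an augmented second is 3 semitones — different sizes.

No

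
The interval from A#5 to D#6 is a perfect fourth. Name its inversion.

Inverted interval numbers add to nine, so a fourth pairs with a fifth (4 + 5 = 9).
The quality also flips — perfect stays perfect — giving a perfect fifth.

P5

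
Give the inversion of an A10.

First reduce the compound augmented tenth to its simple form, an augmented third.
Inverted interval numbers add to nine, so a third pairs with a sixth (3 + 6 = 9).
Quality inverts too: augmented becomes diminished. That makes the inversion a diminished sixth.

d6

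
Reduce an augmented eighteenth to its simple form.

augmented 4th

Subtracting seven from the interval number removes an octave: 18 − 14 = 4.
Quality carries through unchanged, so the simple form is an augmented fourth.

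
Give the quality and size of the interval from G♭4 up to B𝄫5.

G to B spans three letter names (G-A-B), plus an octave, so the interval is some kind of tenth.
Gb4 to Bbb5 is 15 semitones, a half step short of the major tenth (16), so this is minor.
(Equivalently, a compound minor third: a minor third plus an octave.)

minor tenth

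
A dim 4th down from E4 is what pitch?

B#3

The fourth takes the letter from E down to B.
Moving 4 semitones down from E4 (the size of a diminished fourth) reaches B#3.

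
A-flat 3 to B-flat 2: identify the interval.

minor seventh

Descending from Ab3 to Bb2 is the same interval as ascending Bb2 to Ab3.
B to A spans seven letter names (B-C-D-E-F-G-A), so the interval is some kind of seventh.
A major seventh would be 11 semitones, but Bb2 to Ab3 is 10 — one semitone narrower, making it a minor seventh.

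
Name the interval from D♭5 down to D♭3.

Descending from Db5 to Db3 is the same interval as ascending Db3 to Db5.
D to D is the same letter name, plus 2 octaves, so the interval is some kind of fifteenth.
Db3 to Db5 is 24 semitones, matching the perfect fifteenth exactly, so the quality is perfect.
(Equivalently, a compound perfect octave: a perfect octave plus an octave.)

perfect fifteenth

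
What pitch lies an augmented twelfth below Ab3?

Counting five letter names plus an octave down from A lands on D.
Moving 20 semitones down from Ab3 (the size of an augmented twelfth) reaches Dbb2.

Dbb2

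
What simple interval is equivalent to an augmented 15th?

augmented 8th

Each octave removed subtracts seven from the number: 15 − 7 = 8.
So an augmented fifteenth is an octave plus an augmented octave. The quality is unchanged.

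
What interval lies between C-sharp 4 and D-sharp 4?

C to D spans two letter names (C-D): a second.
The major second spans 2 semitones, and C#4 to D#4 is exactly 2 semitones — so this is a major second.

major second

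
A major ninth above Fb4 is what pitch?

Two letters up from F (plus an octave) reaches G.
A major ninth spans 14 semitones, so from Fb4 the target pitch is Gb5.

Gb5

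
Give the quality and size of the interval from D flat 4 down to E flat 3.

m7

Descending from Db4 to Eb3 is the same interval as ascending Eb3 to Db4.
E to D spans seven letter names (E-F-G-A-B-C-D) — that makes it a seventh of some quality.
Eb3 to Db4 is 10 semitones, a half step short of the major seventh (11), so this is minor.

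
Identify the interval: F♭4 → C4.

diminished fourth

Descending from Fb4 to C4 is the same interval as ascending C4 to Fb4.
C to F spans four letter names (C-D-E-F): a fourth.
C4 to Fb4 spans 4 semitones — one semitone narrower than the perfect fourth (5) — giving a diminished fourth.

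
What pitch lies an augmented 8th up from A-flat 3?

An octave keeps the letter name A, an octave up from A.
An augmented octave spans 13 semitones, so from Ab3 the target pitch is A4.

A 4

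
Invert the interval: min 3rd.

The rule of nine gives the new number: 9 − 3 = 6, so a third becomes a sixth.
The quality also flips — minor becomes major — giving a major sixth.

major sixth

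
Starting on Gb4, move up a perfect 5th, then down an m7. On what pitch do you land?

Up a perfect fifth from Gb4: Db5 (7 semitones up).
A minor seventh down from Db5 is Eb4.

Eb4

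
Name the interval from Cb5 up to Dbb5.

minor 2nd

C to D spans two letter names (C-D), so the interval is some kind of second.
Cb5 to Dbb5 is 1 semitone, a half step short of the major second (2), so this is minor.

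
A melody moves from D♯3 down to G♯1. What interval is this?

Descending from D#3 to G#1 is the same interval as ascending G#1 to D#3.
G to D spans five letter names (G-A-B-C-D), plus an octave: a twelfth.
The perfect twelfth spans 19 semitones, and G#1 to D#3 is exactly 19 semitones — so this is a perfect twelfth.
(Equivalently, a compound perfect fifth: a perfect fifth plus an octave.)

perfect twelfth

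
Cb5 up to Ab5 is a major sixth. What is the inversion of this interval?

Inverted interval numbers add to nine, so a sixth pairs with a third (6 + 3 = 9).
The quality also flips — major becomes minor — giving a minor third.

minor third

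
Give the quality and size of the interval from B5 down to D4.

Descending from B5 to D4 is the same interval as ascending D4 to B5.
D to B spans six letter names (D-E-F-G-A-B), plus an octave: a thirteenth.
The major thirteenth spans 21 semitones, and D4 to B5 is exactly 21 semitones — so this is a major thirteenth.
(Equivalently, a compound major sixth: a major sixth plus an octave.)

M13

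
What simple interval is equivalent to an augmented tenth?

augmented third

Take out an octave (7 from the number): 10 − 7 = 3.
Quality carries through unchanged, so the simple form is an augmented third.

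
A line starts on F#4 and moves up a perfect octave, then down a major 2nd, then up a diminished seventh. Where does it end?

Db6

F#4 up a perfect octave → F#5 (12 semitones).
A major second down from F#5 is E5.
E5 up a diminished seventh → Db6 (9 semitones).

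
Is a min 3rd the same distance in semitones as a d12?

No

A minor third spans 3 semitones; a diminished twelfth spans 18 semitones. They differ by 15.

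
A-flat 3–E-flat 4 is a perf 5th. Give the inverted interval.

Interval numbers invert to sum to nine: 5 + 4 = 9, so a fifth inverts to a fourth.
Quality inverts too: perfect stays perfect. That makes the inversion a perfect fourth.

perfect fourth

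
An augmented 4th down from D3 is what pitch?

The fourth takes the letter from D down to A.
An augmented fourth spans 6 semitones, so from D3 the target pitch is Ab2.

Ab2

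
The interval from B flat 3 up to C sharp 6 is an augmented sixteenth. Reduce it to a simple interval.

Each octave removed subtracts seven from the number: 16 − 14 = 2.
So an augmented sixteenth is 2 octaves plus an augmented second. The quality is unchanged.

augmented second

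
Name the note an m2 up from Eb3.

Counting two letter names up from E lands on F.
A minor second spans 1 semitone, so from Eb3 the target pitch is Fb3.

Fb3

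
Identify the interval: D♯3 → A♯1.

Descending from D#3 to A#1 is the same interval as ascending A#1 to D#3.
A to D spans four letter names (A-B-C-D), plus an octave: an eleventh.
The perfect eleventh spans 17 semitones, and A#1 to D#3 is exactly 17 semitones — so this is a perfect eleventh.
(Equivalently, a compound perfect fourth: a perfect fourth plus an octave.)

P11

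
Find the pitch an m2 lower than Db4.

C4

Counting two letter names down from D lands on C.
Moving 1 semitone down from Db4 (the size of a minor second) reaches C4.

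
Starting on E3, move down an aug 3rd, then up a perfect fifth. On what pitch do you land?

Gb3

E3 down an augmented third → Cb3 (5 semitones).
Up a perfect fifth from Cb3: Gb3 (7 semitones up).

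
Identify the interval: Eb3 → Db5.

E to D spans seven letter names (E-F-G-A-B-C-D), plus an octave — that makes it a fourteenth of some quality.
Eb3 to Db5 is 22 semitones, a half step short of the major fourteenth (23), so this is minor.
(Equivalently, a compound minor seventh: a minor seventh plus an octave.)

minor fourteenth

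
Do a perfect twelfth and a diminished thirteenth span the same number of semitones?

A perfect twelfth = 19 semitones = a diminished thirteenth; enharmonically equal.

Yes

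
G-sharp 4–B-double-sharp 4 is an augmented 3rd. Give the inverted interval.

diminished sixth

Inverted interval numbers add to nine, so a third pairs with a sixth (3 + 6 = 9).
Quality inverts too: augmented becomes diminished. That makes the inversion a diminished sixth.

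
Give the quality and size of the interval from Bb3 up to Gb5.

B to G spans six letter names (B-C-D-E-F-G), plus an octave, so the interval is some kind of thirteenth.
Bb3 to Gb5 is 20 semitones, a half step short of the major thirteenth (21), so this is minor.
(Equivalently, a compound minor sixth: a minor sixth plus an octave.)

minor thirteenth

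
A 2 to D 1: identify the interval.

perfect 12th

Descending from A2 to D1 is the same interval as ascending D1 to A2.
D to A spans five letter names (D-E-F-G-A), plus an octave: a twelfth.
The perfect twelfth spans 19 semitones, and D1 to A2 is exactly 19 semitones — so this is a perfect twelfth.
(Equivalently, a compound perfect fifth: a perfect fifth plus an octave.)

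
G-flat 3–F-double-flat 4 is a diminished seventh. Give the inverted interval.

A2

Interval numbers invert to sum to nine: 7 + 2 = 9, so a seventh inverts to a second.
The quality also flips — diminished becomes augmented — giving an augmented second.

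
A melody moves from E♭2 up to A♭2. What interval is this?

E to A spans four letter names (E-F-G-A), so the interval is some kind of fourth.
The perfect fourth spans 5 semitones, and Eb2 to Ab2 is exactly 5 semitones — so this is a perfect fourth.

perfect fourth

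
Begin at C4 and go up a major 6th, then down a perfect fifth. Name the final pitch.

A major sixth up from C4 is A4.
Down a perfect fifth from A4: D4 (7 semitones down).

D4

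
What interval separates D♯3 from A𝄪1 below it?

diminished eleventh

Descending from D#3 to A##1 is the same interval as ascending A##1 to D#3.
A to D spans four letter names (A-B-C-D), plus an octave: an eleventh.
A##1 to D#3 spans 16 semitones — one semitone narrower than the perfect eleventh (17) — giving a diminished eleventh.
(Equivalently, a compound diminished fourth: a diminished fourth plus an octave.)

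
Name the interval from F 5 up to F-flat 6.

F to F is the same letter name, plus an octave — that makes it an octave of some quality.
The perfect octave is 12 semitones; here we have 11, one semitone narrower: diminished.

d8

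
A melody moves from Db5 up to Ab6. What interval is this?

perfect 12th

D to A spans five letter names (D-E-F-G-A), plus an octave: a twelfth.
Db5 to Ab6 is 19 semitones, matching the perfect twelfth exactly, so the quality is perfect.
(Equivalently, a compound perfect fifth: a perfect fifth plus an octave.)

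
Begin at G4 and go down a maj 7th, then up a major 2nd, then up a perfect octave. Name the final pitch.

Bb4

A major seventh down from G4 is Ab3.
A major second up from Ab3 is Bb3.
A perfect octave up from Bb3 is Bb4.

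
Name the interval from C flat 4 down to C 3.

d8

Descending from Cb4 to C3 is the same interval as ascending C3 to Cb4.
C to C is the same letter name, plus an octave, so the interval is some kind of octave.
C3 to Cb4 spans 11 semitones — one semitone narrower than the perfect octave (12) — giving a diminished octave.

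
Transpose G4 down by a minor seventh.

Seven letter names down from G: A.
A minor seventh is 10 semitones; 10 semitones down from G4 gives A3.

A3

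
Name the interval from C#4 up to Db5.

C to D spans two letter names (C-D), plus an octave, so the interval is some kind of ninth.
The major ninth is 14 semitones; here we have 12, two semitones narrower: diminished.

diminished 9th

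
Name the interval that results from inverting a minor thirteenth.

major 3rd

First reduce the compound minor thirteenth to its simple form, a minor sixth.
Inverted interval numbers add to nine, so a sixth pairs with a third (6 + 3 = 9).
And minor becomes major under inversion, so we get a major third.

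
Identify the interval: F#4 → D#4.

minor 3rd

Descending from F#4 to D#4 is the same interval as ascending D#4 to F#4.
D to F spans three letter names (D-E-F) — that makes it a third of some quality.
At 3 semitones, D#4→F#4 falls one short of a major third: minor.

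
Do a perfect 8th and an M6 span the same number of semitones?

No

12 semitones (perfect octave) vs 9 semitones (major sixth): not equal.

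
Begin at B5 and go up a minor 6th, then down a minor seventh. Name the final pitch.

A5

B5 up a minor sixth → G6 (8 semitones).
A minor seventh down from G6 is A5.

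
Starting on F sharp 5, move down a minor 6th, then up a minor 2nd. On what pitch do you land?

B 4

F#5 down a minor sixth → A#4 (8 semitones).
A#4 up a minor second → B4 (1 semitone).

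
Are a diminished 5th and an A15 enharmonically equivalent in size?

A diminished fifth is 6 semitones but an augmented fifteenth is 25 semitones — different sizes.

No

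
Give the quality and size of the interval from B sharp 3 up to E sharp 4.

B to E spans four letter names (B-C-D-E), so the interval is some kind of fourth.
Counting semitones, B#3→E#4 is 5, which is the perfect fourth.

perfect fourth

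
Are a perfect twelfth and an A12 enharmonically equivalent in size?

19 semitones (perfect twelfth) vs 20 semitones (augmented twelfth): not equal.

No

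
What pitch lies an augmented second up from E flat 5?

F sharp 5

Two letter names up from E: F.
An augmented second is 3 semitones; 3 semitones up from Eb5 gives F#5.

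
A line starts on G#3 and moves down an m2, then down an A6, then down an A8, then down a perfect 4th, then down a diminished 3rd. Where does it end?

A minor second down from G#3 is F##3.
Down an augmented sixth from F##3: A2 (10 semitones down).
A2 down an augmented octave → Ab1 (13 semitones).
Ab1 down a perfect fourth → Eb1 (5 semitones).
Down a diminished third from Eb1: C#1 (2 semitones down).

C#1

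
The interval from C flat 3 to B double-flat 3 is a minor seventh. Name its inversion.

The rule of nine gives the new number: 9 − 7 = 2, so a seventh becomes a second.
And minor becomes major under inversion, so we get a major second.

major second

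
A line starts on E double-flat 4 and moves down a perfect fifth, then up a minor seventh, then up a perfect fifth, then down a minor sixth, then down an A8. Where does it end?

Ebb4 down a perfect fifth → Abb3 (7 semitones).
Abb3 up a minor seventh → Gbb4 (10 semitones).
Gbb4 up a perfect fifth → Dbb5 (7 semitones).
A minor sixth down from Dbb5 is Fb4.
Fb4 down an augmented octave → Fbb3 (13 semitones).

F double-flat 3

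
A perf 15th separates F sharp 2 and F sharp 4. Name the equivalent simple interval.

P8

Take out an octave (7 from the number): 15 − 7 = 8.
So a perfect fifteenth is an octave plus a perfect octave. The quality is unchanged.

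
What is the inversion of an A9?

diminished 7th

First reduce the compound augmented ninth to its simple form, an augmented second.
The rule of nine gives the new number: 9 − 2 = 7, so a second becomes a seventh.
The quality also flips — augmented becomes diminished — giving a diminished seventh.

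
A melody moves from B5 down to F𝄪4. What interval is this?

d11

Descending from B5 to F##4 is the same interval as ascending F##4 to B5.
F to B spans four letter names (F-G-A-B), plus an octave: an eleventh.
A perfect eleventh would be 17 semitones; F##4 to B5 is 16, one semitone narrower, so the interval is diminished.
(Equivalently, a compound diminished fourth: a diminished fourth plus an octave.)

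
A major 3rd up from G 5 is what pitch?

B 5

Counting three letter names up from G lands on B.
Moving 4 semitones up from G5 (the size of a major third) reaches B5.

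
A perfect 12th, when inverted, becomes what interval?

First reduce the compound perfect twelfth to its simple form, a perfect fifth.
The rule of nine gives the new number: 9 − 5 = 4, so a fifth becomes a fourth.
And perfect stays perfect under inversion, so we get a perfect fourth.

P4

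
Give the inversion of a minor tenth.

major 6th

First reduce the compound minor tenth to its simple form, a minor third.
Interval numbers invert to sum to nine: 3 + 6 = 9, so a third inverts to a sixth.
The quality also flips — minor becomes major — giving a major sixth.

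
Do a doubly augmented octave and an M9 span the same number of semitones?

Yes

A doubly augmented octave spans 14 semitones, and a major ninth also spans 14 semitones — they're enharmonic.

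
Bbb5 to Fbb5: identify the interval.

Descending from Bbb5 to Fbb5 is the same interval as ascending Fbb5 to Bbb5.
F to B spans four letter names (F-G-A-B): a fourth.
Fbb5 to Bbb5 spans 6 semitones — one semitone wider than the perfect fourth (5) — giving an augmented fourth.

augmented fourth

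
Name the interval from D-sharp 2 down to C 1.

Descending from D#2 to C1 is the same interval as ascending C1 to D#2.
C to D spans two letter names (C-D), plus an octave: a ninth.
The major ninth is 14 semitones; here we have 15, one semitone wider: augmented.
(Equivalently, a compound augmented second: an augmented second plus an octave.)

augmented ninth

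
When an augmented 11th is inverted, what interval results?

First reduce the compound augmented eleventh to its simple form, an augmented fourth.
The rule of nine gives the new number: 9 − 4 = 5, so a fourth becomes a fifth.
Quality inverts too: augmented becomes diminished. That makes the inversion a diminished fifth.

diminished fifth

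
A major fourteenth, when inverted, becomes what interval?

First reduce the compound major fourteenth to its simple form, a major seventh.
Interval numbers invert to sum to nine: 7 + 2 = 9, so a seventh inverts to a second.
And major becomes minor under inversion, so we get a minor second.

m2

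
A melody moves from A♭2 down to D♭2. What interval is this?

Descending from Ab2 to Db2 is the same interval as ascending Db2 to Ab2.
D to A spans five letter names (D-E-F-G-A), so the interval is some kind of fifth.
The perfect fifth spans 7 semitones, and Db2 to Ab2 is exactly 7 semitones — so this is a perfect fifth.

perfect 5th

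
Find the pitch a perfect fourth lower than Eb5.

Bb4

Counting four letter names down from E lands on B.
A perfect fourth is 5 semitones; 5 semitones down from Eb5 gives Bb4.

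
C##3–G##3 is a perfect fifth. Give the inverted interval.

The rule of nine gives the new number: 9 − 5 = 4, so a fifth becomes a fourth.
And perfect stays perfect under inversion, so we get a perfect fourth.

perfect 4th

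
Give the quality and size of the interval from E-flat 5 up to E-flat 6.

perfect octave

E to E is the same letter name, plus an octave: an octave.
The perfect octave spans 12 semitones, and Eb5 to Eb6 is exactly 12 semitones — so this is a perfect octave.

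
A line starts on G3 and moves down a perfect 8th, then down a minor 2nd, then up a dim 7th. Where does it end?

G3 down a perfect octave → G2 (12 semitones).
A minor second down from G2 is F#2.
Up a diminished seventh from F#2: Eb3 (9 semitones up).

Eb3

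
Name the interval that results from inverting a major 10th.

First reduce the compound major tenth to its simple form, a major third.
The rule of nine gives the new number: 9 − 3 = 6, so a third becomes a sixth.
Quality inverts too: major becomes minor. That makes the inversion a minor sixth.

m6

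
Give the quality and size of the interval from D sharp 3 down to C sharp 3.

major 2nd

Descending from D#3 to C#3 is the same interval as ascending C#3 to D#3.
C to D spans two letter names (C-D), so the interval is some kind of second.
Counting semitones, C#3→D#3 is 2, which is the major second.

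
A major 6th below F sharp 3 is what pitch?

Counting six letter names down from F lands on A.
Moving 9 semitones down from F#3 (the size of a major sixth) reaches A2.

A 2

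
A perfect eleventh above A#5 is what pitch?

D#7

Four letters up from A (plus an octave) reaches D.
A perfect eleventh spans 17 semitones, so from A#5 the target pitch is D#7.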